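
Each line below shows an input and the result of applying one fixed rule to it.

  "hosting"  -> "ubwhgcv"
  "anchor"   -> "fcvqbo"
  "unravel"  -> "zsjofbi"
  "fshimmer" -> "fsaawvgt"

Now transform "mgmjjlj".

The rule is to reverse the string, then shift every letter 12 places backward in the alphabet (wrapping around).
Working it through for "mgmjjlj": intermediate "jljjmgm", final "xzxxaua".

xzxxaua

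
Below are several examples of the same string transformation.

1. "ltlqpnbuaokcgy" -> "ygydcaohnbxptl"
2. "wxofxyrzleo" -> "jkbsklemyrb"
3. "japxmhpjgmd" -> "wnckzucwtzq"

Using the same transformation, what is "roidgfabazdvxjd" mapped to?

ebvqtsnonmqikwq

Looking at the pairs, the operation is to shift every letter 13 places forward in the alphabet (wrapping around) — i.e. ROT13.
Doing the same to "roidgfabazdvxjd": "ebvqtsnonmqikwq".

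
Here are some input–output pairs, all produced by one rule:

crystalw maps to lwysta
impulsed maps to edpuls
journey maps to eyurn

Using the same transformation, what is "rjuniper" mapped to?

erunip

In each case the input is transformed by: delete the first 2 characters, then move the last 2 characters to the front (rotate right by 2).
"rjuniper" → "uniper" → "erunip".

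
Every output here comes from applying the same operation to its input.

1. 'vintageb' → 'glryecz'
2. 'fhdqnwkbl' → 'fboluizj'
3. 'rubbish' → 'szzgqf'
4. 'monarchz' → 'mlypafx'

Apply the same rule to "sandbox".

Rule — delete the first character, then shift every letter 2 places backward in the alphabet (wrapping around).
"sandbox" → "andbox" → "ylbzmv".

ylbzmv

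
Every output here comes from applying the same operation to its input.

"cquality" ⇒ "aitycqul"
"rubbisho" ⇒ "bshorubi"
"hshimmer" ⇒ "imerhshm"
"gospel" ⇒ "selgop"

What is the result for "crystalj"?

The pattern: swap the front and back halves of the string, then swap the first and last characters.
"crystalj" → "saljcryt".

saljcryt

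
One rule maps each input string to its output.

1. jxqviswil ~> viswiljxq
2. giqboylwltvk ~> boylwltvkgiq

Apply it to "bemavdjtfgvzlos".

The transformation: move the first 3 characters to the end (rotate left by 3).
So "bemavdjtfgvzlos" becomes "avdjtfgvzlosbem".

avdjtfgvzlosbem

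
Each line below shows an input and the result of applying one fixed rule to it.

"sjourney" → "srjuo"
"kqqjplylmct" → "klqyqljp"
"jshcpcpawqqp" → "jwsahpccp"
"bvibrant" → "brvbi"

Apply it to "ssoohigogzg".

In each case the input is transformed by: delete the last 3 characters, then take characters alternately from the front and the back (1st, last, 2nd, 2nd-last, ...).
For "ssoohigogzg", step one produces "ssoohigo"; step two turns that into "sosgoioh".
(Check on "kqqjplylmct": → "kqqjplyl" → "klqyqljp" ✓)

sosgoioh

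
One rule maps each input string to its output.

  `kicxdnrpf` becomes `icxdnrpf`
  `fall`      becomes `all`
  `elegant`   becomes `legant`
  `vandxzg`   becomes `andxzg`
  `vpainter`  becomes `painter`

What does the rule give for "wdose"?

dose

The rule is to delete the first character.
For "wdose" the result is "dose".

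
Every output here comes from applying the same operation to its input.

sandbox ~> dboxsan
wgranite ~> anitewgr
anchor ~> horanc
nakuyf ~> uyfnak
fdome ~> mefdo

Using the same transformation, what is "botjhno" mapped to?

jhnobot

Looking at the pairs, the operation is to move the first 3 characters to the end (rotate left by 3).
So "botjhno" becomes "jhnobot".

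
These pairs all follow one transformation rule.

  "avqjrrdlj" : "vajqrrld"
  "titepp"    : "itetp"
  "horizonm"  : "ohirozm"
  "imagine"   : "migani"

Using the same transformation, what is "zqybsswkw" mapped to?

qzbysskw

The transformation: swap each adjacent pair of characters (1↔2, 3↔4, ...), then delete the last character.
Starting from "zqybsswkw": after the first operation, "qzbysskww"; after the second, "qzbysskw".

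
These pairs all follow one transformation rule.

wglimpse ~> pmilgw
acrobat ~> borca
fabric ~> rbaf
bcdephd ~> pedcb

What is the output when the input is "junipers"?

epinuj

The pattern: delete the last 2 characters, then reverse the string.
On "junipers" that produces "epinuj".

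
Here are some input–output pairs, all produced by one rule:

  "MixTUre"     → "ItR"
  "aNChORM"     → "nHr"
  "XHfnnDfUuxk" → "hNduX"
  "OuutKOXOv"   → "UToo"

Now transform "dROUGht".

Each output is the input with this applied: keep every other character starting from the second (positions 2nd, 4th, 6th, ...), then flip the case of every letter.
"dROUGht" → "ruH".

ruH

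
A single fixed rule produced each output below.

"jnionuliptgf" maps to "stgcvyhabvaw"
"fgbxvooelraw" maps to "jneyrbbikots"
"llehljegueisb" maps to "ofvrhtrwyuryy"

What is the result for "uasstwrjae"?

The rule is to shift every letter 13 places forward in the alphabet (wrapping around) — i.e. ROT13, then reverse the string.
Applying that to "uasstwrjae" gives "rnwejgffnh".

rnwejgffnh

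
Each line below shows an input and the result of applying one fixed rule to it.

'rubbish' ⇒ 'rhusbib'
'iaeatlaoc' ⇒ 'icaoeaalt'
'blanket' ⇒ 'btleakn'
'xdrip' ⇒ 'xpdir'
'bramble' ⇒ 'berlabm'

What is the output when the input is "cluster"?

crleuts

The pattern: take characters alternately from the front and the back (1st, last, 2nd, 2nd-last, ...).
For "cluster" the result is "crleuts".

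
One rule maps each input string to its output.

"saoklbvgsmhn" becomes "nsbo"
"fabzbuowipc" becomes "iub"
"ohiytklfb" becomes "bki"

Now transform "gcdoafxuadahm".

hafd

Each output is the input with this applied: keep one character in every 3, starting at position 3 (positions 3rd, 6th, 9th, ...), then reverse the string.
On "gcdoafxuadahm": the first step gives "dfah", and the second then gives "hafd".
(Check on "fabzbuowipc": → "bui" → "iub" ✓)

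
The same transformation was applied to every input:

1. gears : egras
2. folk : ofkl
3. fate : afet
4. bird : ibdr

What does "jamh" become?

The rule is to swap each adjacent pair of characters (1↔2, 3↔4, ...).
For "jamh" the result is "ajhm".

ajhm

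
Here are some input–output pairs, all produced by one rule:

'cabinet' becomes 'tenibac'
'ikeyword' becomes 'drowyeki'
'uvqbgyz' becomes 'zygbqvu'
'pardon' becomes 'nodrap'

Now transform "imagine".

Looking at the pairs, the operation is to reverse the string.
On "imagine" that produces "enigami".

enigami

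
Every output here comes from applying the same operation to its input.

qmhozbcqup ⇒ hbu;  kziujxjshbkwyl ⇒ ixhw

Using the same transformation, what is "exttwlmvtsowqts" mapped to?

Looking at the pairs, the operation is to keep one character in every 3, starting at position 3 (positions 3rd, 6th, 9th, ...).
For "exttwlmvtsowqts" the result is "tltws".

tltws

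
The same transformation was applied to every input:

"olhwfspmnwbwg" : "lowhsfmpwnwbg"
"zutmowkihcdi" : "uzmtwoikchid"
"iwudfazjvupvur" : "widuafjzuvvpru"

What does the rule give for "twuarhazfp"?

Looking at the pairs, the operation is to swap each adjacent pair of characters (1↔2, 3↔4, ...).
For "twuarhazfp" the result is "wtauhrzapf".

wtauhrzapf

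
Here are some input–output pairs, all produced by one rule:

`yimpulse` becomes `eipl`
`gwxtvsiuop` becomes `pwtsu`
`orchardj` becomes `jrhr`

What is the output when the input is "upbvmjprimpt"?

tpvjrm

Each output is the input with this applied: move the last character to the front, then keep every other character starting from the first (positions 1st, 3rd, 5th, ...).
For "upbvmjprimpt", step one produces "tupbvmjprimp"; step two turns that into "tpvjrm".
(Check on "gwxtvsiuop": → "pgwxtvsiuo" → "pwtsu" ✓)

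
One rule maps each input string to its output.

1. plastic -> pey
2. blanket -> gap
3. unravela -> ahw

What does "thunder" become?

zan

The pattern: shift every letter 4 places backward in the alphabet (wrapping around), then keep only the last 3 characters.
For "thunder", step one produces "pdqjzan"; step two turns that into "zan".
(Check on "blanket": → "xhwjgap" → "gap" ✓)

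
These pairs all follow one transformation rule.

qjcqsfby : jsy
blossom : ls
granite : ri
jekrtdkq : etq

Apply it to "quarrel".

What's happening: keep one character in every 3, starting at position 2 (positions 2nd, 5th, 8th, ...).
So "quarrel" becomes "ur".

ur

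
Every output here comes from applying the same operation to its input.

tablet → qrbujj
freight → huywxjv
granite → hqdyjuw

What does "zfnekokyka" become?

vduaeaoaqp

The rule is to move the first character to the end, then shift every letter 10 places backward in the alphabet (wrapping around).
Starting from "zfnekokyka": after the first operation, "fnekokykaz"; after the second, "vduaeaoaqp".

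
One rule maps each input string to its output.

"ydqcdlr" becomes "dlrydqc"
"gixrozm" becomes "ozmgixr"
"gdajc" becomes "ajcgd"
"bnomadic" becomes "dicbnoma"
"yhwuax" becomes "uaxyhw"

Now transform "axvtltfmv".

The pattern: move the last 3 characters to the front (rotate right by 3).
For "axvtltfmv" the result is "fmvaxvtlt".

fmvaxvtlt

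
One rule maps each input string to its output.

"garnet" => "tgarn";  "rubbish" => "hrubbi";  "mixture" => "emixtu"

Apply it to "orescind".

Looking at the pairs, the operation is to move the last 2 characters to the front (rotate right by 2), then delete the first character.
Starting from "orescind": after the first operation, "ndoresci"; after the second, "doresci".

doresci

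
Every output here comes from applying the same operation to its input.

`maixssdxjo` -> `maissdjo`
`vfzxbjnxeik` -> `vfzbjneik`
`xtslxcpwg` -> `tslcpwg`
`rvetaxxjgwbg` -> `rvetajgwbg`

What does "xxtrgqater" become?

Looking at the pairs, the operation is to remove every "x".
For "xxtrgqater" the result is "trgqater".

trgqater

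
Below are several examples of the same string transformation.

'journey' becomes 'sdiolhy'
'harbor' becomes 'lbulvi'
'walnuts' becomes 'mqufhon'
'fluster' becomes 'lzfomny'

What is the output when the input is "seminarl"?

In each case the input is transformed by: shift every letter 6 places backward in the alphabet (wrapping around), then move the last character to the front.
For "seminarl" the result is "fmygchul".
(Check on "fluster": → "zfomnyl" → "lzfomny" ✓)

fmygchul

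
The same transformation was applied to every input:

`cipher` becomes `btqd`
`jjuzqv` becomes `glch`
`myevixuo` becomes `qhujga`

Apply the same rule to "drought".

The rule is to delete the first 2 characters, then shift every letter 12 places forward in the alphabet (wrapping around).
On "drought": the first step gives "ought", and the second then gives "agstf".

agstf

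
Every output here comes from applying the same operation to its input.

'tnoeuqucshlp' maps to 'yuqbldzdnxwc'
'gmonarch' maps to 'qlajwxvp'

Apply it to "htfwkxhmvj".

sevqgtfocq

In each case the input is transformed by: shift every letter 9 places forward in the alphabet (wrapping around), then reverse the string.
"htfwkxhmvj" → "qcoftgqves" → "sevqgtfocq".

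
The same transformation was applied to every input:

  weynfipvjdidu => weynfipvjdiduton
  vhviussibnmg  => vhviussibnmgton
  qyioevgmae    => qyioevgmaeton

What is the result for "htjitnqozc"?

Each output is the input with this applied: append "ton".
"htjitnqozc" → "htjitnqozcton".

htjitnqozcton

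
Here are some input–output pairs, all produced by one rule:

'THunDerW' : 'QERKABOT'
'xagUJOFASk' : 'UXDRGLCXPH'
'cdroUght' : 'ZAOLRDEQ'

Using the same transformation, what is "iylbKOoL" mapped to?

FVIYHLLI

The pattern: shift every letter 3 places backward in the alphabet (wrapping around), then convert every letter to uppercase.
Starting from "iylbKOoL": after the first operation, "fviyHLlI"; after the second, "FVIYHLLI".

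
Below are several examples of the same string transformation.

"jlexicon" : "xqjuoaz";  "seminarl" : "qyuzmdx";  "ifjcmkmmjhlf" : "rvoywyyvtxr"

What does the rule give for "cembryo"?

qyndka

Looking at the pairs, the operation is to shift every letter 12 places forward in the alphabet (wrapping around), then delete the first character.
For "cembryo", step one produces "oqyndka"; step two turns that into "qyndka".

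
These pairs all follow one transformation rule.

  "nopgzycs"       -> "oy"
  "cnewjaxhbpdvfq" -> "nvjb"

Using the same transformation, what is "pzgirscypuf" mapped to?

The rule is to take characters alternately from the front and the back (1st, last, 2nd, 2nd-last, ...), then keep one character in every 3, starting at position 3 (positions 3rd, 6th, 9th, ...).
On "pzgirscypuf": the first step gives "pfzugpiyrcs", and the second then gives "zpr".

zpr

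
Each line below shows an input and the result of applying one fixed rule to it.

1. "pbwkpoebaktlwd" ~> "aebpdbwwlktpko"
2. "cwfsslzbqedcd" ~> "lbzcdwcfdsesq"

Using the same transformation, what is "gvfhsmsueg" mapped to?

Looking at the pairs, the operation is to take characters alternately from the front and the back (1st, last, 2nd, 2nd-last, ...), then move the last 3 characters to the front (rotate right by 3).
"gvfhsmsueg" → "ggvefuhssm" → "ssmggvefuh".

ssmggvefuh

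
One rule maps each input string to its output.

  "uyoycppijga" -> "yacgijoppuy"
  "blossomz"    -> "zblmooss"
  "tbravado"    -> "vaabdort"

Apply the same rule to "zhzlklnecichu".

The transformation: sort the characters into alphabetical order, then move the last character to the front.
On "zhzlklnecichu" that produces "zccehhikllnuz".

zccehhikllnuz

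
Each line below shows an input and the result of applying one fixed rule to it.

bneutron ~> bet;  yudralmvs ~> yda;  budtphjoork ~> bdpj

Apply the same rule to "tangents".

Rule — delete the last 3 characters, then keep every other character starting from the first (positions 1st, 3rd, 5th, ...).
Applying both steps to "tangents": "tange", then "tne".

tne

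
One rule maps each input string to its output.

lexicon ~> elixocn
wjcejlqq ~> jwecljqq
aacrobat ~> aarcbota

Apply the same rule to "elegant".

Each output is the input with this applied: swap each adjacent pair of characters (1↔2, 3↔4, ...).
So "elegant" becomes "legenat".

legenat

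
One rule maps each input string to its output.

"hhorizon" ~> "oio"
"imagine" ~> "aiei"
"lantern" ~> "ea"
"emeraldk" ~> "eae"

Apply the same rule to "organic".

Looking at the pairs, the operation is to move the first 2 characters to the end (rotate left by 2), then keep only the vowels.
Starting from "organic": after the first operation, "ganicor"; after the second, "aio".

aio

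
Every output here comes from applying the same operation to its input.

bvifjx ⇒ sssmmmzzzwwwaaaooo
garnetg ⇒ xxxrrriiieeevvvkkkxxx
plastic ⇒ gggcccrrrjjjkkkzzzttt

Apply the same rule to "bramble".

Rule — repeat every character 3 times, then shift every letter 9 places backward in the alphabet (wrapping around).
Starting from "bramble": after the first operation, "bbbrrraaammmbbbllleee"; after the second, "sssiiirrrdddssscccvvv".
(Check on "plastic": → "ppplllaaassstttiiiccc" → "gggcccrrrjjjkkkzzzttt" ✓)

sssiiirrrdddssscccvvv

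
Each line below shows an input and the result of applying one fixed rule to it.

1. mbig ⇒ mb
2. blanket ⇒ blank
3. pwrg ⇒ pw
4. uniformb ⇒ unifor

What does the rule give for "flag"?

Each output is the input with this applied: delete the last 2 characters.
For "flag" the result is "fl".

fl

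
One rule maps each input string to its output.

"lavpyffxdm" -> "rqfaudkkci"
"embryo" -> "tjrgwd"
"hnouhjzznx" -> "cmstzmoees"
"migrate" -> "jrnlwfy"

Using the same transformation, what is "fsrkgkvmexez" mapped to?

ekxwplparjcj

The transformation: move the last character to the front, then shift every letter 5 places forward in the alphabet (wrapping around).
Doing the same to "fsrkgkvmexez": "ekxwplparjcj".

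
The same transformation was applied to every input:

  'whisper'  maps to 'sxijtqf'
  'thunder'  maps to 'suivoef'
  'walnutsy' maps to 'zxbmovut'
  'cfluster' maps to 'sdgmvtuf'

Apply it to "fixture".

In each case the input is transformed by: move the last character to the front, then shift every letter 1 place forward in the alphabet (wrapping around).
For "fixture", step one produces "efixtur"; step two turns that into "fgjyuvs".

fgjyuvs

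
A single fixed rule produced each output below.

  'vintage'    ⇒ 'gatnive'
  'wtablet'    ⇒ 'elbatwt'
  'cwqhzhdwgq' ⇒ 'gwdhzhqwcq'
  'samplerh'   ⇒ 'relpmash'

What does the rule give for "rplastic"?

itsalprc

Rule — reverse the string, then move the first character to the end.
"rplastic" → "citsalpr" → "itsalprc".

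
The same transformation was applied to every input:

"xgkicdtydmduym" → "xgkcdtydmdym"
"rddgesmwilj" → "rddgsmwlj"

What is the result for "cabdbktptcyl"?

cbdbktptcyl

In each case the input is transformed by: remove every vowel.
Doing the same to "cabdbktptcyl": "cbdbktptcyl".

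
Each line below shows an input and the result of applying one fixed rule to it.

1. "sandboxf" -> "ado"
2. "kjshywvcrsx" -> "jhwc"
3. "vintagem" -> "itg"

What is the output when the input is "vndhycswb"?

nhc

What's happening: delete the last 2 characters, then keep every other character starting from the second (positions 2nd, 4th, 6th, ...).
On "vndhycswb" that produces "nhc".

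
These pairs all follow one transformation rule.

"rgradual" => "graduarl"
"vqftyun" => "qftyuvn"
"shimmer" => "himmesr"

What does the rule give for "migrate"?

Each output is the input with this applied: swap the first and last characters, then move the first character to the end.
Starting from "migrate": after the first operation, "eigratm"; after the second, "igratme".

igratme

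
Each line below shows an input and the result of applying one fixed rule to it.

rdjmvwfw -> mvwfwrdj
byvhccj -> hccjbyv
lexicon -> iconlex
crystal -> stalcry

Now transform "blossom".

The transformation: move the first 3 characters to the end (rotate left by 3).
"blossom" → "ssomblo".

ssomblo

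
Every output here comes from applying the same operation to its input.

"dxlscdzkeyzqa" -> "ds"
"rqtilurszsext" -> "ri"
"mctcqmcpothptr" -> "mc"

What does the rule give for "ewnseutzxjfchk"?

The pattern: keep one character in every 3, starting at position 1 (positions 1st, 4th, 7th, ...), then delete the last 3 characters.
Applying both steps to "ewnseutzxjfchk": "estjh", then "es".

es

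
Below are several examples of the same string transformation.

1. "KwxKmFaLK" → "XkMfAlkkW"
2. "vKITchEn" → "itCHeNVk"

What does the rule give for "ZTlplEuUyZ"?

Each output is the input with this applied: flip the case of every letter, then move the first 2 characters to the end (rotate left by 2).
Applying both steps to "ZTlplEuUyZ": "ztLPLeUuYz", then "LPLeUuYzzt".

LPLeUuYzzt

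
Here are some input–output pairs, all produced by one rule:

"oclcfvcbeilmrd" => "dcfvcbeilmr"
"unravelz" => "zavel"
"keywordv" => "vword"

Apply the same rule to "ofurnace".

Each output is the input with this applied: delete the first 3 characters, then move the last character to the front.
"ofurnace" → "rnace" → "ernac".

ernac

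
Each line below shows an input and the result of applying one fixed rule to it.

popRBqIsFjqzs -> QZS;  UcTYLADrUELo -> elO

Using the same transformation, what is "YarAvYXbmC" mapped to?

What's happening: flip the case of every letter, then keep only the last 3 characters.
"YarAvYXbmC" → "yARaVyxBMc" → "BMc".

BMc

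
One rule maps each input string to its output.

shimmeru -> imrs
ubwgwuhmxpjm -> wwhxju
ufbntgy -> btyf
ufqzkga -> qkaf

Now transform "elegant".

Each output is the input with this applied: move the first 2 characters to the end (rotate left by 2), then keep every other character starting from the first (positions 1st, 3rd, 5th, ...).
On "elegant" that produces "eatl".

eatl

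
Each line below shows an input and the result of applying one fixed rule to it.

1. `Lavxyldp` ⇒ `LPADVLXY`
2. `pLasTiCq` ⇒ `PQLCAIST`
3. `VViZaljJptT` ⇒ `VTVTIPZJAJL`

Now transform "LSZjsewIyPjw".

What's happening: take characters alternately from the front and the back (1st, last, 2nd, 2nd-last, ...), then convert every letter to uppercase.
On "LSZjsewIyPjw": the first step gives "LwSjZPjysIew", and the second then gives "LWSJZPJYSIEW".

LWSJZPJYSIEW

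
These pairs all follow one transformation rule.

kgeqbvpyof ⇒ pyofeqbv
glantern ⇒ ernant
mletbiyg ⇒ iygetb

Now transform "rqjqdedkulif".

kulifjqded

The pattern: delete the first 2 characters, then swap the front and back halves of the string.
"rqjqdedkulif" → "jqdedkulif" → "kulifjqded".
(Check on "kgeqbvpyof": → "eqbvpyof" → "pyofeqbv" ✓)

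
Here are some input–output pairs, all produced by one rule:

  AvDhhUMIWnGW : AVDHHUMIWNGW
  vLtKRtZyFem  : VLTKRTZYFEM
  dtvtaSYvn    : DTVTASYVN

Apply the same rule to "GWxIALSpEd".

What's happening: convert every letter to uppercase.
Applying that to "GWxIALSpEd" gives "GWXIALSPED".

GWXIALSPED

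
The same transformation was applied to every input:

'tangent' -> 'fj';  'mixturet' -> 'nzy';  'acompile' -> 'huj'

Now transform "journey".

The rule is to keep one character in every 3, starting at position 2 (positions 2nd, 5th, 8th, ...), then shift every letter 5 places forward in the alphabet (wrapping around).
Doing the same to "journey": "ts".

ts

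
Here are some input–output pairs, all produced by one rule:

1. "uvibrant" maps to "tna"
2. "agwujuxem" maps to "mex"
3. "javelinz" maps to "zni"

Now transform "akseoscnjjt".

tjj

Rule — reverse the string, then keep only the first 3 characters.
On "akseoscnjjt": the first step gives "tjjncsoeska", and the second then gives "tjj".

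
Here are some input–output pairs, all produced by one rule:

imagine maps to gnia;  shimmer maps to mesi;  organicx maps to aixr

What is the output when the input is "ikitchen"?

The transformation: move the first 3 characters to the end (rotate left by 3), then keep every other character starting from the first (positions 1st, 3rd, 5th, ...).
On "ikitchen": the first step gives "tcheniki", and the second then gives "thnk".

thnk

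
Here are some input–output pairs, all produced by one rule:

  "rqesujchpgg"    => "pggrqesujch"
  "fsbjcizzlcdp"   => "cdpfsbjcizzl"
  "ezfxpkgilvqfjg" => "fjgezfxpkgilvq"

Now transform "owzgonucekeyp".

Each output is the input with this applied: move the last 3 characters to the front (rotate right by 3).
Applying that to "owzgonucekeyp" gives "eypowzgonucek".

eypowzgonucek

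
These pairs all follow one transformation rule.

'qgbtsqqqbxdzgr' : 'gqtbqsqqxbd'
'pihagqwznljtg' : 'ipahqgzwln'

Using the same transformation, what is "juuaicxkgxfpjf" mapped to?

In each case the input is transformed by: delete the last 3 characters, then swap each adjacent pair of characters (1↔2, 3↔4, ...).
Starting from "juuaicxkgxfpjf": after the first operation, "juuaicxkgxf"; after the second, "ujaucikxxgf".

ujaucikxxgf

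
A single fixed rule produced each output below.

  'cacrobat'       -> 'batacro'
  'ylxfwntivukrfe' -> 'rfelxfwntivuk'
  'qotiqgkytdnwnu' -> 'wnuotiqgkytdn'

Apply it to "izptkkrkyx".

The transformation: delete the first character, then move the last 3 characters to the front (rotate right by 3).
Starting from "izptkkrkyx": after the first operation, "zptkkrkyx"; after the second, "kyxzptkkr".

kyxzptkkr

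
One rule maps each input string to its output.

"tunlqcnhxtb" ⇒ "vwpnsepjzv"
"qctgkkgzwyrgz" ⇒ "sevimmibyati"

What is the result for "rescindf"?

tguekpf

The rule is to shift every letter 2 places forward in the alphabet (wrapping around), then delete the last character.
Starting from "rescindf": after the first operation, "tguekpfh"; after the second, "tguekpf".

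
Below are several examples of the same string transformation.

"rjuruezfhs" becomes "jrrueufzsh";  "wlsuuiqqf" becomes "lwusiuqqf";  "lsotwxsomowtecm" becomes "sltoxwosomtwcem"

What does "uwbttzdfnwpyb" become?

wutbztfdwnypb

Rule — swap each adjacent pair of characters (1↔2, 3↔4, ...).
Doing the same to "uwbttzdfnwpyb": "wutbztfdwnypb".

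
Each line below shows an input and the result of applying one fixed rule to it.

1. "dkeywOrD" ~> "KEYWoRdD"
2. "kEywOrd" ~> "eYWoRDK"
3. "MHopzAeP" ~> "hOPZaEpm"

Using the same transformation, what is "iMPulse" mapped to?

Looking at the pairs, the operation is to flip the case of every letter, then move the first character to the end.
For "iMPulse", step one produces "ImpULSE"; step two turns that into "mpULSEI".
(Check on "MHopzAeP": → "mhOPZaEp" → "hOPZaEpm" ✓)

mpULSEI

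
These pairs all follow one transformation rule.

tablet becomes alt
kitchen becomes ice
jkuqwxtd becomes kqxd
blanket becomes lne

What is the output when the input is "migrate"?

In each case the input is transformed by: keep every other character starting from the second (positions 2nd, 4th, 6th, ...).
On "migrate" that produces "irt".

irt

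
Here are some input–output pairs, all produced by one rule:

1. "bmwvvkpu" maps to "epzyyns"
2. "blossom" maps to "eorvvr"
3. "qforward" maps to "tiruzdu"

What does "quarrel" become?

Rule — delete the last character, then shift every letter 3 places forward in the alphabet (wrapping around).
For "quarrel", step one produces "quarre"; step two turns that into "txduuh".

txduuh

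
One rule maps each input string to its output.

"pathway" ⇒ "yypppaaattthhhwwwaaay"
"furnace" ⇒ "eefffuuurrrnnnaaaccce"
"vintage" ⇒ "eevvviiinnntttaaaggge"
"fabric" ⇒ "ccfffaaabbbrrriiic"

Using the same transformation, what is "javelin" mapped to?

What's happening: repeat every character 3 times, then move the last 2 characters to the front (rotate right by 2).
For "javelin", step one produces "jjjaaavvveeellliiinnn"; step two turns that into "nnjjjaaavvveeellliiin".

nnjjjaaavvveeellliiin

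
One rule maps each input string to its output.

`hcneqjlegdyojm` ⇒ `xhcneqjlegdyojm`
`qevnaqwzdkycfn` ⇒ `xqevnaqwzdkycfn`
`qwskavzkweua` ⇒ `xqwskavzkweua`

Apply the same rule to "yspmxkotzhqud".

In each case the input is transformed by: prepend "x".
So "yspmxkotzhqud" becomes "xyspmxkotzhqud".

xyspmxkotzhqud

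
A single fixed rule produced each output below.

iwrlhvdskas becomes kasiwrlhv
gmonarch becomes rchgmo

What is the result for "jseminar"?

narjse

Rule — move the last 3 characters to the front (rotate right by 3), then delete the last 2 characters.
For "jseminar" the result is "narjse".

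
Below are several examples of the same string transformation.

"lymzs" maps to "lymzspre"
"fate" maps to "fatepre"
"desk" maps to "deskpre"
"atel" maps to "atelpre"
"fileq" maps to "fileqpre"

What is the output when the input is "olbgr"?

Each output is the input with this applied: append "pre".
For "olbgr" the result is "olbgrpre".

olbgrpre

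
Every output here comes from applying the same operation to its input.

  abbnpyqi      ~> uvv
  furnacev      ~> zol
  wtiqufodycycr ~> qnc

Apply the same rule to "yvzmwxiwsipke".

spt

Looking at the pairs, the operation is to shift every letter 6 places backward in the alphabet (wrapping around), then keep only the first 3 characters.
Starting from "yvzmwxiwsipke": after the first operation, "sptgqrcqmcjey"; after the second, "spt".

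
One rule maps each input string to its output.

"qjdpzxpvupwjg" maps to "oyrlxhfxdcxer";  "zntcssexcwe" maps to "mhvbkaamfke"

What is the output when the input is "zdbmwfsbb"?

Rule — move the last character to the front, then shift every letter 8 places forward in the alphabet (wrapping around).
On "zdbmwfsbb": the first step gives "bzdbmwfsb", and the second then gives "jhljuenaj".

jhljuenaj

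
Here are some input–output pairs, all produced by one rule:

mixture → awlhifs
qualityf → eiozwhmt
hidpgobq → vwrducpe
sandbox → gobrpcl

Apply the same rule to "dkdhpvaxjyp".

ryrvdjolxmd

In each case the input is transformed by: shift every letter 12 places backward in the alphabet (wrapping around).
"dkdhpvaxjyp" → "ryrvdjolxmd".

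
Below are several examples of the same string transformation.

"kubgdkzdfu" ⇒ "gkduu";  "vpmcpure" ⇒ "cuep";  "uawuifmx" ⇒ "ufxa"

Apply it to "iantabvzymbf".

tbzmfa

Rule — keep every other character starting from the second (positions 2nd, 4th, 6th, ...), then move the first character to the end.
On "iantabvzymbf" that produces "tbzmfa".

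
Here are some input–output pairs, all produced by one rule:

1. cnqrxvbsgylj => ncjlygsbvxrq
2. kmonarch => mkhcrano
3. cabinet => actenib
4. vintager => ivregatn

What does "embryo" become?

In each case the input is transformed by: move the first 2 characters to the end (rotate left by 2), then reverse the string.
For "embryo", step one produces "bryoem"; step two turns that into "meoyrb".

meoyrb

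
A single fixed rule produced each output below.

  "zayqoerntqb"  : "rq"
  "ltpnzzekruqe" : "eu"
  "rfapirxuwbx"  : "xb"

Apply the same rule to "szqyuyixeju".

ij

In each case the input is transformed by: keep one character in every 3, starting at position 1 (positions 1st, 4th, 7th, ...), then keep only the last 2 characters.
For "szqyuyixeju", step one produces "syij"; step two turns that into "ij".
(Check on "ltpnzzekruqe": → "lneu" → "eu" ✓)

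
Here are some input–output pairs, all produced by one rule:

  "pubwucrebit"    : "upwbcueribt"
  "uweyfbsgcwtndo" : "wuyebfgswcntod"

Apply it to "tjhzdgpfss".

Rule — swap each adjacent pair of characters (1↔2, 3↔4, ...).
For "tjhzdgpfss" the result is "jtzhgdfpss".

jtzhgdfpss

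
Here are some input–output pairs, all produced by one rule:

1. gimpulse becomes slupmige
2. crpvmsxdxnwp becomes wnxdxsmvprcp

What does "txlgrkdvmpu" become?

Looking at the pairs, the operation is to move the last character to the front, then reverse the string.
Applying both steps to "txlgrkdvmpu": "utxlgrkdvmp", then "pmvdkrglxtu".
(Check on "crpvmsxdxnwp": → "pcrpvmsxdxnw" → "wnxdxsmvprcp" ✓)

pmvdkrglxtu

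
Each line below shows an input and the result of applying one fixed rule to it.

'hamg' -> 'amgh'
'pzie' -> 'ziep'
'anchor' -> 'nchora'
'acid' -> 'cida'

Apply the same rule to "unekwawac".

nekwawacu

Rule — move the first character to the end.
Doing the same to "unekwawac": "nekwawacu".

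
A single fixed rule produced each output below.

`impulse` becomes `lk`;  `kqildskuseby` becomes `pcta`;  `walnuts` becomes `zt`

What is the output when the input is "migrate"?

Looking at the pairs, the operation is to shift every letter 1 place backward in the alphabet (wrapping around), then keep one character in every 3, starting at position 2 (positions 2nd, 5th, 8th, ...).
For "migrate" the result is "hz".

hz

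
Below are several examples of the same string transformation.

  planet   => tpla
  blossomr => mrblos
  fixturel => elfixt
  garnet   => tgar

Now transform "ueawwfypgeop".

The transformation: swap the front and back halves of the string, then delete the first 2 characters.
Working it through for "ueawwfypgeop": intermediate "ypgeopueawwf", final "geopueawwf".
(Check on "blossomr": → "somrblos" → "mrblos" ✓)

geopueawwf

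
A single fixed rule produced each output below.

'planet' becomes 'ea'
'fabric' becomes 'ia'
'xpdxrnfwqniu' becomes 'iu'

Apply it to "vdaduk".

ua

In each case the input is transformed by: swap the front and back halves of the string, then keep only the vowels.
So "vdaduk" becomes "ua".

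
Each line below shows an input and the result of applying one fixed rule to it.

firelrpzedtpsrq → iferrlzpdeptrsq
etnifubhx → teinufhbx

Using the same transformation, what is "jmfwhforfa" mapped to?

mjwffhroaf

The rule is to swap each adjacent pair of characters (1↔2, 3↔4, ...).
"jmfwhforfa" → "mjwffhroaf".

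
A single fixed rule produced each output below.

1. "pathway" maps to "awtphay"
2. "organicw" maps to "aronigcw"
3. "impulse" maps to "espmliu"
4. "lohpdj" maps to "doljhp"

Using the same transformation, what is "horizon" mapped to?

hrooniz

The pattern: sort the characters into reverse alphabetical order, then swap the first and last characters.
For "horizon", step one produces "zroonih"; step two turns that into "hrooniz".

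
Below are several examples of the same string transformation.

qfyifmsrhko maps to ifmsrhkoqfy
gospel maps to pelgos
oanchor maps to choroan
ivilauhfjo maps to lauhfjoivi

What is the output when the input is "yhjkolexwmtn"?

The transformation: move the first 3 characters to the end (rotate left by 3).
Doing the same to "yhjkolexwmtn": "kolexwmtnyhj".

kolexwmtnyhj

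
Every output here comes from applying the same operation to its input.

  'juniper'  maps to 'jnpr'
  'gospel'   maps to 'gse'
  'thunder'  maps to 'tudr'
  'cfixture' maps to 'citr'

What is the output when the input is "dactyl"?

dcy

What's happening: keep every other character starting from the first (positions 1st, 3rd, 5th, ...).
Doing the same to "dactyl": "dcy".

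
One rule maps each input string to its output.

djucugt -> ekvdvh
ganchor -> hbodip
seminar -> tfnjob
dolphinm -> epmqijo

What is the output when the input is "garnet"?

hbsof

The rule is to shift every letter 1 place forward in the alphabet (wrapping around), then delete the last character.
Applying both steps to "garnet": "hbsofu", then "hbsof".
(Check on "dolphinm": → "epmqijon" → "epmqijo" ✓)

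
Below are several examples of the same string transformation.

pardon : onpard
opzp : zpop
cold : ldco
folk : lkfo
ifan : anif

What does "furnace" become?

The pattern: move the last 2 characters to the front (rotate right by 2).
Doing the same to "furnace": "cefurna".

cefurna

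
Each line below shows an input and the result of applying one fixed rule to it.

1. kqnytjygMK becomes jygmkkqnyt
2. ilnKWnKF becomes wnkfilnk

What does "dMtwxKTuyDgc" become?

In each case the input is transformed by: swap the front and back halves of the string, then convert every letter to lowercase.
On "dMtwxKTuyDgc": the first step gives "TuyDgcdMtwxK", and the second then gives "tuydgcdmtwxk".

tuydgcdmtwxk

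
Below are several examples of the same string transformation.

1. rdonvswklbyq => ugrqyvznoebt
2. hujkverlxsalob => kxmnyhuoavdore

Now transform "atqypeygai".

Rule — shift every letter 3 places forward in the alphabet (wrapping around).
For "atqypeygai" the result is "dwtbshbjdl".

dwtbshbjdl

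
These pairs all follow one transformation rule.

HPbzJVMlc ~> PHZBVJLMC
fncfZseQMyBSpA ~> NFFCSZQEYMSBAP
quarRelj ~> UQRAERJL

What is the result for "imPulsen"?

MIUPSLNE

The rule is to swap each adjacent pair of characters (1↔2, 3↔4, ...), then convert every letter to uppercase.
For "imPulsen", step one produces "miuPslne"; step two turns that into "MIUPSLNE".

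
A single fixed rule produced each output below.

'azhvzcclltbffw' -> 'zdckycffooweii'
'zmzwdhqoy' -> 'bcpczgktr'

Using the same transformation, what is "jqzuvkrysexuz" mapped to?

cmtcxynubvhax

What's happening: move the last character to the front, then shift every letter 3 places forward in the alphabet (wrapping around).
Applying both steps to "jqzuvkrysexuz": "zjqzuvkrysexu", then "cmtcxynubvhax".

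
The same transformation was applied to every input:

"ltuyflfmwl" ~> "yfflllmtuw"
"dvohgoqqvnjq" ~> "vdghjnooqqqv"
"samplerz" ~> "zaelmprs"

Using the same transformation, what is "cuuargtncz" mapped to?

In each case the input is transformed by: sort the characters into alphabetical order, then move the last character to the front.
Working it through for "cuuargtncz": intermediate "accgnrtuuz", final "zaccgnrtuu".

zaccgnrtuu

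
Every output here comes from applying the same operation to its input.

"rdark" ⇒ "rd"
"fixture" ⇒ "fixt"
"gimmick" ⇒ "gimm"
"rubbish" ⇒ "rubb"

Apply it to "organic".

Rule — delete the last 3 characters.
For "organic" the result is "orga".

orga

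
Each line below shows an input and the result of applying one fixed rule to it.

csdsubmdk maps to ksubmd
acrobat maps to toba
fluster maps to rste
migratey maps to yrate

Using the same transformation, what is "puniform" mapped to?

The pattern: delete the first 3 characters, then move the last character to the front.
For "puniform", step one produces "iform"; step two turns that into "mifor".
(Check on "csdsubmdk": → "submdk" → "ksubmd" ✓)

mifor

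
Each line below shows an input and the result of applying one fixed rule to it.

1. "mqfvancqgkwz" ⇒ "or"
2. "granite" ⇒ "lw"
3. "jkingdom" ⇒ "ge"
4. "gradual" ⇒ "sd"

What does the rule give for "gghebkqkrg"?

Rule — shift every letter 8 places backward in the alphabet (wrapping around), then keep only the last 2 characters.
"gghebkqkrg" → "yyzwtcicjy" → "jy".
(Check on "gradual": → "yjsvmsd" → "sd" ✓)

jy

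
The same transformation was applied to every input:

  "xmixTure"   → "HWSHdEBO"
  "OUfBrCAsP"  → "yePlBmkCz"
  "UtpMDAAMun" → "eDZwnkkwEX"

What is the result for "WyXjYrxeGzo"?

gIhTiBHOqJY

What's happening: flip the case of every letter, then shift every letter 10 places forward in the alphabet (wrapping around).
Applying both steps to "WyXjYrxeGzo": "wYxJyRXEgZO", then "gIhTiBHOqJY".
(Check on "OUfBrCAsP": → "ouFbRcaSp" → "yePlBmkCz" ✓)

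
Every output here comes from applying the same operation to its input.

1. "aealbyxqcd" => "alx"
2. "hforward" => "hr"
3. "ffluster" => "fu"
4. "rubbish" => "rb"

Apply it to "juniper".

The transformation: keep one character in every 3, starting at position 1 (positions 1st, 4th, 7th, ...), then delete the last character.
Starting from "juniper": after the first operation, "jir"; after the second, "ji".

ji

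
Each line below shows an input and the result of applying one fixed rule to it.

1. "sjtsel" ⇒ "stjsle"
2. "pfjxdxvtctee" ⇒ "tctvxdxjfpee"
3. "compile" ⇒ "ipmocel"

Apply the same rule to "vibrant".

arbivtn

The transformation: reverse the string, then move the first 2 characters to the end (rotate left by 2).
Applying that to "vibrant" gives "arbivtn".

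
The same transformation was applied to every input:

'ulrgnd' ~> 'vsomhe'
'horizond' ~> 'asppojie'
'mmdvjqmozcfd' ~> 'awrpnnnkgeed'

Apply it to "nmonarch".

The rule is to sort the characters into reverse alphabetical order, then shift every letter 1 place forward in the alphabet (wrapping around).
On "nmonarch": the first step gives "ronnmhca", and the second then gives "spoonidb".

spoonidb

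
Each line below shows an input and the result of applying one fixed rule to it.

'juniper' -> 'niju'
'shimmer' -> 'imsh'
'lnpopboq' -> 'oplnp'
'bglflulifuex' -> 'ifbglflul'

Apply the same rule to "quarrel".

arqu

The pattern: delete the last 3 characters, then move the last 2 characters to the front (rotate right by 2).
Applying both steps to "quarrel": "quar", then "arqu".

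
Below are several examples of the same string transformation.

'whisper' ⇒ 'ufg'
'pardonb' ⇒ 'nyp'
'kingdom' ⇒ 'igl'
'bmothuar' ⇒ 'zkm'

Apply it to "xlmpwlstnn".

In each case the input is transformed by: shift every letter 2 places backward in the alphabet (wrapping around), then keep only the first 3 characters.
On "xlmpwlstnn": the first step gives "vjknujqrll", and the second then gives "vjk".

vjk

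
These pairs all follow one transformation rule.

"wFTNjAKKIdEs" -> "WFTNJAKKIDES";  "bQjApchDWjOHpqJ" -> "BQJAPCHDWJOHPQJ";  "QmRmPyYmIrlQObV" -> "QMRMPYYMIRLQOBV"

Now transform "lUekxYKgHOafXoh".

Each output is the input with this applied: convert every letter to uppercase.
For "lUekxYKgHOafXoh" the result is "LUEKXYKGHOAFXOH".

LUEKXYKGHOAFXOH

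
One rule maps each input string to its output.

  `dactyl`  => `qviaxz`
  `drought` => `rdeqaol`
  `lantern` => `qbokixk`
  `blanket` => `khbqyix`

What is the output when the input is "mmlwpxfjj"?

The pattern: shift every letter 3 places backward in the alphabet (wrapping around), then move the first 3 characters to the end (rotate left by 3).
On "mmlwpxfjj": the first step gives "jjitmucgg", and the second then gives "tmucggjji".

tmucggjji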